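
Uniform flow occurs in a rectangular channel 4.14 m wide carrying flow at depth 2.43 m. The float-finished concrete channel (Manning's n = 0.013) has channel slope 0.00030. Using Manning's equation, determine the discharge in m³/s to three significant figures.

A = b·y = 4.14 × 2.43 = 10.06 m²
P = b + 2y = 4.14 + 2×2.43 = 9.000 m
R = A/P = 10.06/9.000 = 1.118 m
Q = (1/n)·A·R^(2/3)·S^(1/2) = (1/0.013) × 10.06 × 1.118^(2/3) × 0.00030^(1/2) = 14.44 m³/s

14.4 m³/s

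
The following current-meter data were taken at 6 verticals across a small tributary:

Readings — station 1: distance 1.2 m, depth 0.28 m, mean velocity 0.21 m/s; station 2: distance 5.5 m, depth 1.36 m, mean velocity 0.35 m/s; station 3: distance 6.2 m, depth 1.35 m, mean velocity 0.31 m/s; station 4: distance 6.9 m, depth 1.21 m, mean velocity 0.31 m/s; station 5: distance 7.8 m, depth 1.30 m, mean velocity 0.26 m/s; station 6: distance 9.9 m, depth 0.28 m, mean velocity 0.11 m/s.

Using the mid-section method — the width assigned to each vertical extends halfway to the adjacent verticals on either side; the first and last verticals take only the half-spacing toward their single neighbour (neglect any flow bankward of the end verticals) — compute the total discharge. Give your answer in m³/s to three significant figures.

w_1 = (5.5 − 1.2)/2 = 2.15 m; q_1 = 0.21 × 0.28 × 2.15 = 0.1264 m³/s
w_2 = (6.2 − 1.2)/2 = 2.5 m; q_2 = 0.35 × 1.36 × 2.5 = 1.190 m³/s
w_3 = (6.9 − 5.5)/2 = 0.7 m; q_3 = 0.31 × 1.35 × 0.7 = 0.2930 m³/s
w_4 = (7.8 − 6.2)/2 = 0.8 m; q_4 = 0.31 × 1.21 × 0.8 = 0.3001 m³/s
w_5 = (9.9 − 6.9)/2 = 1.5 m; q_5 = 0.26 × 1.30 × 1.5 = 0.5070 m³/s
w_6 = (9.9 − 7.8)/2 = 1.05 m; q_6 = 0.11 × 0.28 × 1.05 = 0.03234 m³/s
Q = Σ qᵢ = 2.449 m³/s

2.45 m³/s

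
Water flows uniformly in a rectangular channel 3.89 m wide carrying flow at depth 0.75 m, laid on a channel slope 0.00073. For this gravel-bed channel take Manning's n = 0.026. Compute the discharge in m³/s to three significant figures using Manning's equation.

A = b·y = 3.89 × 0.75 = 2.918 m²
P = b + 2y = 3.89 + 2×0.75 = 5.390 m
R = A/P = 2.918/5.390 = 0.5413 m
Q = (1/n)·A·R^(2/3)·S^(1/2) = (1/0.026) × 2.918 × 0.5413^(2/3) × 0.00073^(1/2) = 2.014 m³/s

2.01 m³/s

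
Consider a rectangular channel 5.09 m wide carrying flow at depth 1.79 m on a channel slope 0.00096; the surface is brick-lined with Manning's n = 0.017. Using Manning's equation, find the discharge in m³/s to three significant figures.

A = b·y = 5.09 × 1.79 = 9.111 m²
P = b + 2y = 5.09 + 2×1.79 = 8.670 m
R = A/P = 9.111/8.670 = 1.051 m
Q = (1/n)·A·R^(2/3)·S^(1/2) = (1/0.017) × 9.111 × 1.051^(2/3) × 0.00096^(1/2) = 17.16 m³/s

17.2 m³/s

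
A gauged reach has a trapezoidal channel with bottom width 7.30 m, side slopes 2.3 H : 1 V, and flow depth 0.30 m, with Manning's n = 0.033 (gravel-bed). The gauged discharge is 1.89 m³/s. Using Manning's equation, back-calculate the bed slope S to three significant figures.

A = (b + z·y)·y = (7.30 + 2.3×0.30)×0.30 = 2.397 m²
P = b + 2y√(1+z²) = 7.30 + 2×0.30×√(1+2.3²) = 8.805 m
R = A/P = 2.397/8.805 = 0.2722 m
S = (Q·n / (1·A·R^(2/3)))² = (1.89×0.033 / (1×2.397×0.4200))² = 0.003837

0.00384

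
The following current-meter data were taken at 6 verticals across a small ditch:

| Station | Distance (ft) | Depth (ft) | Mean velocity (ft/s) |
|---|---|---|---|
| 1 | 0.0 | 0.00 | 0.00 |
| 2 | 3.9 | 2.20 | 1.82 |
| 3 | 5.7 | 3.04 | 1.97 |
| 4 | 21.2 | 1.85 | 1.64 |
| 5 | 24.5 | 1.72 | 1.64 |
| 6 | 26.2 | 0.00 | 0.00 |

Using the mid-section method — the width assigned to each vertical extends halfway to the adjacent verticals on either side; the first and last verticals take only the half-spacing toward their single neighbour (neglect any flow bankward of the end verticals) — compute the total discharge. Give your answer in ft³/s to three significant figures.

w_2 = (5.7 − 0.0)/2 = 2.85 ft; q_2 = 1.82 × 2.20 × 2.85 = 11.41 ft³/s
w_3 = (21.2 − 3.9)/2 = 8.65 ft; q_3 = 1.97 × 3.04 × 8.65 = 51.80 ft³/s
w_4 = (24.5 − 5.7)/2 = 9.4 ft; q_4 = 1.64 × 1.85 × 9.4 = 28.52 ft³/s
w_5 = (26.2 − 21.2)/2 = 2.5 ft; q_5 = 1.64 × 1.72 × 2.5 = 7.052 ft³/s
Stations 1, 6 contribute zero (depth or velocity is 0).
Q = Σ qᵢ = 98.79 ft³/s

98.8 ft³/s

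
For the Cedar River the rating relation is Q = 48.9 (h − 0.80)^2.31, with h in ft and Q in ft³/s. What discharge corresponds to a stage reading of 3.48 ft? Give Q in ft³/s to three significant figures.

Q = 48.9 × (3.48 − 0.80)^2.31 = 48.9 × 2.68^2.31 = 476.8 ft³/s

477 ft³/s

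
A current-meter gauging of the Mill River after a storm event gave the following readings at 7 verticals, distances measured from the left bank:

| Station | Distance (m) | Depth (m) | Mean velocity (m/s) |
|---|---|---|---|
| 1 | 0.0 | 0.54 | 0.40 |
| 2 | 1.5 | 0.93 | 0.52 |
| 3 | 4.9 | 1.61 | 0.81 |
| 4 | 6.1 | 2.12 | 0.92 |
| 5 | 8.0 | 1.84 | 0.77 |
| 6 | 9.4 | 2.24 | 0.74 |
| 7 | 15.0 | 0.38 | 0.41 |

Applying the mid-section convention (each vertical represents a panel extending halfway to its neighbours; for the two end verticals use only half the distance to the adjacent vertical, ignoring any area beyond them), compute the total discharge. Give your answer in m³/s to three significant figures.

w_1 = (1.5 − 0.0)/2 = 0.75 m; q_1 = 0.40 × 0.54 × 0.75 = 0.1620 m³/s
w_2 = (4.9 − 0.0)/2 = 2.45 m; q_2 = 0.52 × 0.93 × 2.45 = 1.185 m³/s
w_3 = (6.1 − 1.5)/2 = 2.3 m; q_3 = 0.81 × 1.61 × 2.3 = 2.999 m³/s
w_4 = (8.0 − 4.9)/2 = 1.55 m; q_4 = 0.92 × 2.12 × 1.55 = 3.023 m³/s
w_5 = (9.4 − 6.1)/2 = 1.65 m; q_5 = 0.77 × 1.84 × 1.65 = 2.338 m³/s
w_6 = (15.0 − 8.0)/2 = 3.5 m; q_6 = 0.74 × 2.24 × 3.5 = 5.802 m³/s
w_7 = (15.0 − 9.4)/2 = 2.8 m; q_7 = 0.41 × 0.38 × 2.8 = 0.4362 m³/s
Q = Σ qᵢ = 15.94 m³/s

15.9 m³/s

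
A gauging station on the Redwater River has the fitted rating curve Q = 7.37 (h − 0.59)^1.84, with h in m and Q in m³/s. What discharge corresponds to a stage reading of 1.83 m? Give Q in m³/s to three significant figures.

Q = 7.37 × (1.83 − 0.59)^1.84 = 7.37 × 1.24^1.84 = 10.95 m³/s

10.9 m³/s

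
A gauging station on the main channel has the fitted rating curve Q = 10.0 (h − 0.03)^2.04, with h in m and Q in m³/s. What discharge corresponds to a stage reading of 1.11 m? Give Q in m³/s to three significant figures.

11.7 m³/s

Q = 10.0 × (1.11 − 0.03)^2.04 = 10.0 × 1.08^2.04 = 11.70 m³/s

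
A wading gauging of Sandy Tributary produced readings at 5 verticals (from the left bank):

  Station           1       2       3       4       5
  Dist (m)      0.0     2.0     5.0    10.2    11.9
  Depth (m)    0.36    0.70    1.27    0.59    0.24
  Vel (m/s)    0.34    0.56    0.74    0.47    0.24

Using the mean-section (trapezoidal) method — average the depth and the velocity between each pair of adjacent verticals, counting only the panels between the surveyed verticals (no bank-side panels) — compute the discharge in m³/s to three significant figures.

5.57 m³/s

Panel 1-2: Δb = 2 m, d̄ = (0.36+0.70)/2 = 0.53, v̄ = (0.34+0.56)/2 = 0.45 → q = 2×0.53×0.45 = 0.4770 m³/s
Panel 2-3: Δb = 3 m, d̄ = (0.70+1.27)/2 = 0.985, v̄ = (0.56+0.74)/2 = 0.65 → q = 3×0.985×0.65 = 1.921 m³/s
Panel 3-4: Δb = 5.2 m, d̄ = (1.27+0.59)/2 = 0.93, v̄ = (0.74+0.47)/2 = 0.605 → q = 5.2×0.93×0.605 = 2.926 m³/s
Panel 4-5: Δb = 1.7 m, d̄ = (0.59+0.24)/2 = 0.415, v̄ = (0.47+0.24)/2 = 0.355 → q = 1.7×0.415×0.355 = 0.2505 m³/s
Q = Σ q = 5.574 m³/s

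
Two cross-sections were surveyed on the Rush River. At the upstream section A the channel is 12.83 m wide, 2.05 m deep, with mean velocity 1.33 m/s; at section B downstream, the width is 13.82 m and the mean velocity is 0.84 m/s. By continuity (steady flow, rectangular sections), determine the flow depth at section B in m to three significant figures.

3.01 m

Q = A₁V₁ = (12.83×2.05) × 1.33 = 34.98 m³/s
d₂ = Q/(b₂ V₂) = 34.98/(13.82×0.84) = 3.013 m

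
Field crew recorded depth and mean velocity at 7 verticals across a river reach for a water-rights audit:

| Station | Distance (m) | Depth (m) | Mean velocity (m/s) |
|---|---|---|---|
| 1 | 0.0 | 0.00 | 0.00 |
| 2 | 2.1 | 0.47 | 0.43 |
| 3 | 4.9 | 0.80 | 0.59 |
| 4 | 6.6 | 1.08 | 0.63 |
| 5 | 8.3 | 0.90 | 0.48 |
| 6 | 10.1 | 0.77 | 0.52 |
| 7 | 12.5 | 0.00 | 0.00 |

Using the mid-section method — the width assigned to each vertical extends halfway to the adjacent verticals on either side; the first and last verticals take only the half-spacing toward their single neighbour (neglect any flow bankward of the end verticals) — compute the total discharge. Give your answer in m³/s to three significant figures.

w_2 = (4.9 − 0.0)/2 = 2.45 m; q_2 = 0.43 × 0.47 × 2.45 = 0.4951 m³/s
w_3 = (6.6 − 2.1)/2 = 2.25 m; q_3 = 0.59 × 0.80 × 2.25 = 1.062 m³/s
w_4 = (8.3 − 4.9)/2 = 1.7 m; q_4 = 0.63 × 1.08 × 1.7 = 1.157 m³/s
w_5 = (10.1 − 6.6)/2 = 1.75 m; q_5 = 0.48 × 0.90 × 1.75 = 0.7560 m³/s
w_6 = (12.5 − 8.3)/2 = 2.1 m; q_6 = 0.52 × 0.77 × 2.1 = 0.8408 m³/s
Stations 1, 7 contribute zero (depth or velocity is 0).
Q = Σ qᵢ = 4.311 m³/s

4.31 m³/s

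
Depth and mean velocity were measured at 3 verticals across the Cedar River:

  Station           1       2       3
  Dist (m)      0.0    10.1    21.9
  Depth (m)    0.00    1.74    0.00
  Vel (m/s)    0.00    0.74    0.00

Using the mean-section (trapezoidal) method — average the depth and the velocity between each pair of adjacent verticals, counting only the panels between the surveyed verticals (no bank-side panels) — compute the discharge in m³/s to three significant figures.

7.05 m³/s

Panel 1-2: Δb = 10.1 m, d̄ = (0.00+1.74)/2 = 0.87, v̄ = (0.00+0.74)/2 = 0.37 → q = 10.1×0.87×0.37 = 3.251 m³/s
Panel 2-3: Δb = 11.8 m, d̄ = (1.74+0.00)/2 = 0.87, v̄ = (0.74+0.00)/2 = 0.37 → q = 11.8×0.87×0.37 = 3.798 m³/s
Q = Σ q = 7.050 m³/s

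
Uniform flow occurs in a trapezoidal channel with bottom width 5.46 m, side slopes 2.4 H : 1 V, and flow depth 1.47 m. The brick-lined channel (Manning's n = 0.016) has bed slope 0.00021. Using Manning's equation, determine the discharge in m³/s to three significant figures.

A = (b + z·y)·y = (5.46 + 2.4×1.47)×1.47 = 13.21 m²
P = b + 2y√(1+z²) = 5.46 + 2×1.47×√(1+2.4²) = 13.10 m
R = A/P = 13.21/13.10 = 1.008 m
Q = (1/n)·A·R^(2/3)·S^(1/2) = (1/0.016) × 13.21 × 1.008^(2/3) × 0.00021^(1/2) = 12.03 m³/s

12.0 m³/s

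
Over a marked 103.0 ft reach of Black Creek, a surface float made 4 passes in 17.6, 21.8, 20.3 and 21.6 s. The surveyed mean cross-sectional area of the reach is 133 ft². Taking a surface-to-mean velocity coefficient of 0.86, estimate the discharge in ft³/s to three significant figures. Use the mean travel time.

580 ft³/s

t̄ = (17.6 + 21.8 + 20.3 + 21.6) / 4 = 20.325 s
v_surface = L / t̄ = 103.0 / 20.325 = 5.068 ft/s
v_mean = 0.86 × 5.068 = 4.358 ft/s
Q = A × v_mean = 133 × 4.358 = 579.6 ft³/s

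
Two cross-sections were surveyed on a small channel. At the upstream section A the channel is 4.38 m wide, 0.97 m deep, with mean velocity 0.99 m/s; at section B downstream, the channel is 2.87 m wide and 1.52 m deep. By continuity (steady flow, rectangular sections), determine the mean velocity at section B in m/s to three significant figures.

0.964 m/s

Q = A₁V₁ = (4.38×0.97) × 0.99 = 4.206 m³/s
A₂ = 2.87 × 1.52 = 4.362 m²
V₂ = Q/A₂ = 4.206/4.362 = 0.9642 m/s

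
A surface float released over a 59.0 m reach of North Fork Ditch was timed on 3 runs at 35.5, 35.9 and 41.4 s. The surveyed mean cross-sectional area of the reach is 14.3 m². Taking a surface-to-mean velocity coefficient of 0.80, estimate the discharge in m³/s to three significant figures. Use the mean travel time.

t̄ = (35.5 + 35.9 + 41.4) / 3 = 37.6 s
v_surface = L / t̄ = 59.0 / 37.6 = 1.569 m/s
v_mean = 0.80 × 1.569 = 1.255 m/s
Q = A × v_mean = 14.3 × 1.255 = 17.95 m³/s

18.0 m³/s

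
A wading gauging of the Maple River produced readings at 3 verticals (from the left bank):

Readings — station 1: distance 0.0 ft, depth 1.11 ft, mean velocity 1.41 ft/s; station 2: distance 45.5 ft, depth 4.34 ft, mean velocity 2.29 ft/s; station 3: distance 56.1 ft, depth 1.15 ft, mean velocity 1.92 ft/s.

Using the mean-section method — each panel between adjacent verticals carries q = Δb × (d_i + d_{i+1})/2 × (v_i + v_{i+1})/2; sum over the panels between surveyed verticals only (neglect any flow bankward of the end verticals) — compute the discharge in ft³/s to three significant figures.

Panel 1-2: Δb = 45.5 ft, d̄ = (1.11+4.34)/2 = 2.725, v̄ = (1.41+2.29)/2 = 1.85 → q = 45.5×2.725×1.85 = 229.4 ft³/s
Panel 2-3: Δb = 10.6 ft, d̄ = (4.34+1.15)/2 = 2.745, v̄ = (2.29+1.92)/2 = 2.105 → q = 10.6×2.745×2.105 = 61.25 ft³/s
Q = Σ q = 290.6 ft³/s

291 ft³/s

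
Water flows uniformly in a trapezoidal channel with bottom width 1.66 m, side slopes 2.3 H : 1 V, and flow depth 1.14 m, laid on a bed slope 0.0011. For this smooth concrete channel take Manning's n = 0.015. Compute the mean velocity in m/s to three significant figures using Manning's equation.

A = (b + z·y)·y = (1.66 + 2.3×1.14)×1.14 = 4.881 m²
P = b + 2y√(1+z²) = 1.66 + 2×1.14×√(1+2.3²) = 7.378 m
R = A/P = 4.881/7.378 = 0.6616 m
Q = (1/n)·A·R^(2/3)·S^(1/2) = (1/0.015) × 4.881 × 0.6616^(2/3) × 0.0011^(1/2) = 8.195 m³/s
V = Q/A = 8.195/4.881 = 1.679 m/s

1.68 m/s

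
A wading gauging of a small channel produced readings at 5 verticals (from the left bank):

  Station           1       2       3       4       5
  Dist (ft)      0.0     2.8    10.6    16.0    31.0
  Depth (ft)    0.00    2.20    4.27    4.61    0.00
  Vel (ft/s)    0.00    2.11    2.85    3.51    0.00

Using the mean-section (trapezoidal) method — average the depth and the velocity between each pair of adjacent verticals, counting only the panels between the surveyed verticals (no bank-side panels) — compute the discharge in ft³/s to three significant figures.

203 ft³/s

Panel 1-2: Δb = 2.8 ft, d̄ = (0.00+2.20)/2 = 1.1, v̄ = (0.00+2.11)/2 = 1.055 → q = 2.8×1.1×1.055 = 3.249 ft³/s
Panel 2-3: Δb = 7.8 ft, d̄ = (2.20+4.27)/2 = 3.235, v̄ = (2.11+2.85)/2 = 2.48 → q = 7.8×3.235×2.48 = 62.58 ft³/s
Panel 3-4: Δb = 5.4 ft, d̄ = (4.27+4.61)/2 = 4.44, v̄ = (2.85+3.51)/2 = 3.18 → q = 5.4×4.44×3.18 = 76.24 ft³/s
Panel 4-5: Δb = 15 ft, d̄ = (4.61+0.00)/2 = 2.305, v̄ = (3.51+0.00)/2 = 1.755 → q = 15×2.305×1.755 = 60.68 ft³/s
Q = Σ q = 202.8 ft³/s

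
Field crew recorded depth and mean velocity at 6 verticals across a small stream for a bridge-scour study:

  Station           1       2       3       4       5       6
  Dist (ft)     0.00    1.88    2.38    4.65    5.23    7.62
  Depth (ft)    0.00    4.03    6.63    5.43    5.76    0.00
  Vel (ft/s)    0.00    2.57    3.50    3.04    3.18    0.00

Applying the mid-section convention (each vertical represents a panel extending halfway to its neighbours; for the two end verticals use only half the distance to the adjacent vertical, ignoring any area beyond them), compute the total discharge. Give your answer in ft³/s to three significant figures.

w_2 = (2.38 − 0.00)/2 = 1.19 ft; q_2 = 2.57 × 4.03 × 1.19 = 12.32 ft³/s
w_3 = (4.65 − 1.88)/2 = 1.385 ft; q_3 = 3.50 × 6.63 × 1.385 = 32.14 ft³/s
w_4 = (5.23 − 2.38)/2 = 1.425 ft; q_4 = 3.04 × 5.43 × 1.425 = 23.52 ft³/s
w_5 = (7.62 − 4.65)/2 = 1.485 ft; q_5 = 3.18 × 5.76 × 1.485 = 27.20 ft³/s
Stations 1, 6 contribute zero (depth or velocity is 0).
Q = Σ qᵢ = 95.19 ft³/s

95.2 ft³/s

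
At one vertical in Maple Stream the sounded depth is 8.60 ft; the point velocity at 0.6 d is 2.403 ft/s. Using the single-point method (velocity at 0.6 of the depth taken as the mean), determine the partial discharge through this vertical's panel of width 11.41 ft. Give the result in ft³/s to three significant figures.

236 ft³/s

v̄ = v₀.₆ = 2.403 ft/s
q = v̄ × d × w = 2.403 × 8.60 × 11.41 = 235.8 ft³/s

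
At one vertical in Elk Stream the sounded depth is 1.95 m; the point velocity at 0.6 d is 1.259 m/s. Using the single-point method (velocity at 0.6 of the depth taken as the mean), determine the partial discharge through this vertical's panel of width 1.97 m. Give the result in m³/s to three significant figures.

4.84 m³/s

v̄ = v₀.₆ = 1.259 m/s
q = v̄ × d × w = 1.259 × 1.95 × 1.97 = 4.836 m³/s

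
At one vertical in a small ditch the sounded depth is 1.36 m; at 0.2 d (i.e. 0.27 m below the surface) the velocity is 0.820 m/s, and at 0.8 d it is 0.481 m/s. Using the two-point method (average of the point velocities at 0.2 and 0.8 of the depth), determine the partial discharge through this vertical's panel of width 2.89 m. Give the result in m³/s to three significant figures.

2.56 m³/s

v̄ = (0.820 + 0.481) / 2 = 0.6505 m/s
q = v̄ × d × w = 0.6505 × 1.36 × 2.89 = 2.557 m³/s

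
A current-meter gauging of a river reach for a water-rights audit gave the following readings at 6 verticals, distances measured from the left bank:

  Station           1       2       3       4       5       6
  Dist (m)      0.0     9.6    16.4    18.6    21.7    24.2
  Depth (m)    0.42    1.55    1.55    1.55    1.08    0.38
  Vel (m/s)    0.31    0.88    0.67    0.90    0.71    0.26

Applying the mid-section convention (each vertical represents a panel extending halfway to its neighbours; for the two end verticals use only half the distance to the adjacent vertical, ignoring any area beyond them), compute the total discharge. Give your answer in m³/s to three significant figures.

w_1 = (9.6 − 0.0)/2 = 4.8 m; q_1 = 0.31 × 0.42 × 4.8 = 0.6250 m³/s
w_2 = (16.4 − 0.0)/2 = 8.2 m; q_2 = 0.88 × 1.55 × 8.2 = 11.18 m³/s
w_3 = (18.6 − 9.6)/2 = 4.5 m; q_3 = 0.67 × 1.55 × 4.5 = 4.673 m³/s
w_4 = (21.7 − 16.4)/2 = 2.65 m; q_4 = 0.90 × 1.55 × 2.65 = 3.697 m³/s
w_5 = (24.2 − 18.6)/2 = 2.8 m; q_5 = 0.71 × 1.08 × 2.8 = 2.147 m³/s
w_6 = (24.2 − 21.7)/2 = 1.25 m; q_6 = 0.26 × 0.38 × 1.25 = 0.1235 m³/s
Q = Σ qᵢ = 22.45 m³/s

22.5 m³/s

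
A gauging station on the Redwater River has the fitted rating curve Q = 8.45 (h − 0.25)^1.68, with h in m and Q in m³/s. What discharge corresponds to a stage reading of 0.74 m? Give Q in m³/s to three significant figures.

Q = 8.45 × (0.74 − 0.25)^1.68 = 8.45 × 0.49^1.68 = 2.549 m³/s

2.55 m³/s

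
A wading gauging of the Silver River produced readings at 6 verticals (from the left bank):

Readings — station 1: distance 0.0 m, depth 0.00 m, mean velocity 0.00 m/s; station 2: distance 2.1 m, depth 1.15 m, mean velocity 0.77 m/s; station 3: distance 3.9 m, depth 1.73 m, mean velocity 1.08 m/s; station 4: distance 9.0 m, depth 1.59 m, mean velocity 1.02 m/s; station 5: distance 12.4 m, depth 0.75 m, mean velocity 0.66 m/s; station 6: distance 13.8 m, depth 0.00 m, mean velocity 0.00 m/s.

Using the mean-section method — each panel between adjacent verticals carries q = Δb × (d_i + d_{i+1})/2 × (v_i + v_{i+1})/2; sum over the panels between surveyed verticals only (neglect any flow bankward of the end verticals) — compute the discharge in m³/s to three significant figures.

Panel 1-2: Δb = 2.1 m, d̄ = (0.00+1.15)/2 = 0.575, v̄ = (0.00+0.77)/2 = 0.385 → q = 2.1×0.575×0.385 = 0.4649 m³/s
Panel 2-3: Δb = 1.8 m, d̄ = (1.15+1.73)/2 = 1.44, v̄ = (0.77+1.08)/2 = 0.925 → q = 1.8×1.44×0.925 = 2.398 m³/s
Panel 3-4: Δb = 5.1 m, d̄ = (1.73+1.59)/2 = 1.66, v̄ = (1.08+1.02)/2 = 1.05 → q = 5.1×1.66×1.05 = 8.889 m³/s
Panel 4-5: Δb = 3.4 m, d̄ = (1.59+0.75)/2 = 1.17, v̄ = (1.02+0.66)/2 = 0.84 → q = 3.4×1.17×0.84 = 3.342 m³/s
Panel 5-6: Δb = 1.4 m, d̄ = (0.75+0.00)/2 = 0.375, v̄ = (0.66+0.00)/2 = 0.33 → q = 1.4×0.375×0.33 = 0.1733 m³/s
Q = Σ q = 15.27 m³/s

15.3 m³/s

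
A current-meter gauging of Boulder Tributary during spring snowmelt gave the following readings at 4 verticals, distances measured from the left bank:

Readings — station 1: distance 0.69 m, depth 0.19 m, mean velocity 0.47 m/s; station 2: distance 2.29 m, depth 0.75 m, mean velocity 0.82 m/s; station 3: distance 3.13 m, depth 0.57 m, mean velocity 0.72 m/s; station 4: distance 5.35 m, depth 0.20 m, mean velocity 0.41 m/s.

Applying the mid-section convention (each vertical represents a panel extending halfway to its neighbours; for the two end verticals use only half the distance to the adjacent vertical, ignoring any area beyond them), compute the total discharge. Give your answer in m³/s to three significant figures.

w_1 = (2.29 − 0.69)/2 = 0.8 m; q_1 = 0.47 × 0.19 × 0.8 = 0.07144 m³/s
w_2 = (3.13 − 0.69)/2 = 1.22 m; q_2 = 0.82 × 0.75 × 1.22 = 0.7503 m³/s
w_3 = (5.35 − 2.29)/2 = 1.53 m; q_3 = 0.72 × 0.57 × 1.53 = 0.6279 m³/s
w_4 = (5.35 − 3.13)/2 = 1.11 m; q_4 = 0.41 × 0.20 × 1.11 = 0.09102 m³/s
Q = Σ qᵢ = 1.541 m³/s

1.54 m³/s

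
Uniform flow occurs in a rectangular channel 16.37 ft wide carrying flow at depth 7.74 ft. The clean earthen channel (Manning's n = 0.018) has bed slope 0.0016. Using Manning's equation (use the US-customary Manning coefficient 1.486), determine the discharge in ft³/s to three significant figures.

A = b·y = 16.37 × 7.74 = 126.7 ft²
P = b + 2y = 16.37 + 2×7.74 = 31.85 ft
R = A/P = 126.7/31.85 = 3.978 ft
Q = (1.486/n)·A·R^(2/3)·S^(1/2) = (1.486/0.018) × 126.7 × 3.978^(2/3) × 0.0016^(1/2) = 1050 ft³/s

1050 ft³/s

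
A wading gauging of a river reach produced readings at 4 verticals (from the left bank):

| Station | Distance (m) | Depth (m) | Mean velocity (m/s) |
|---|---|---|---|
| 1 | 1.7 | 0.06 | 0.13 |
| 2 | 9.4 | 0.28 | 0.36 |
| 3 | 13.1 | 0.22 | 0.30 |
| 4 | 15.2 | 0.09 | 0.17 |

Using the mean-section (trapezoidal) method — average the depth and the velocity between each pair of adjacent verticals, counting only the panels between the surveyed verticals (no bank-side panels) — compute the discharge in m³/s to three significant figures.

Panel 1-2: Δb = 7.7 m, d̄ = (0.06+0.28)/2 = 0.17, v̄ = (0.13+0.36)/2 = 0.245 → q = 7.7×0.17×0.245 = 0.3207 m³/s
Panel 2-3: Δb = 3.7 m, d̄ = (0.28+0.22)/2 = 0.25, v̄ = (0.36+0.30)/2 = 0.33 → q = 3.7×0.25×0.33 = 0.3053 m³/s
Panel 3-4: Δb = 2.1 m, d̄ = (0.22+0.09)/2 = 0.155, v̄ = (0.30+0.17)/2 = 0.235 → q = 2.1×0.155×0.235 = 0.07649 m³/s
Q = Σ q = 0.7024 m³/s

0.702 m³/s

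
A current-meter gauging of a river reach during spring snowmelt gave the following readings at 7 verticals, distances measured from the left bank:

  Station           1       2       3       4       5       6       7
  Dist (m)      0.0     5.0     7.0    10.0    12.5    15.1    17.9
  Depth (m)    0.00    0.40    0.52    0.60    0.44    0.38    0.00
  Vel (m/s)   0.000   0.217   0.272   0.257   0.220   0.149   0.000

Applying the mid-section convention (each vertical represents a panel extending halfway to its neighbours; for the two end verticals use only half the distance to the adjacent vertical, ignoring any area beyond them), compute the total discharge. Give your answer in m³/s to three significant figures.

w_2 = (7.0 − 0.0)/2 = 3.5 m; q_2 = 0.217 × 0.40 × 3.5 = 0.3038 m³/s
w_3 = (10.0 − 5.0)/2 = 2.5 m; q_3 = 0.272 × 0.52 × 2.5 = 0.3536 m³/s
w_4 = (12.5 − 7.0)/2 = 2.75 m; q_4 = 0.257 × 0.60 × 2.75 = 0.4241 m³/s
w_5 = (15.1 − 10.0)/2 = 2.55 m; q_5 = 0.220 × 0.44 × 2.55 = 0.2468 m³/s
w_6 = (17.9 − 12.5)/2 = 2.7 m; q_6 = 0.149 × 0.38 × 2.7 = 0.1529 m³/s
Stations 1, 7 contribute zero (depth or velocity is 0).
Q = Σ qᵢ = 1.481 m³/s

1.48 m³/s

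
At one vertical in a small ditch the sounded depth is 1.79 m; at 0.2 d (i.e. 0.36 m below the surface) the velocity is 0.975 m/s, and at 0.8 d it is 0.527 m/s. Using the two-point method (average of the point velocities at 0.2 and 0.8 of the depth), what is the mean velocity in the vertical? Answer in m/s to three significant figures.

v̄ = (0.975 + 0.527) / 2 = 0.7510 m/s

0.751 m/s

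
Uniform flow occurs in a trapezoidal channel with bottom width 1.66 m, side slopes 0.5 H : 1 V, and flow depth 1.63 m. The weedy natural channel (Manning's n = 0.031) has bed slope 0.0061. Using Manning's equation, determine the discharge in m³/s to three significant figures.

8.47 m³/s

A = (b + z·y)·y = (1.66 + 0.5×1.63)×1.63 = 4.034 m²
P = b + 2y√(1+z²) = 1.66 + 2×1.63×√(1+0.5²) = 5.305 m
R = A/P = 4.034/5.305 = 0.7605 m
Q = (1/n)·A·R^(2/3)·S^(1/2) = (1/0.031) × 4.034 × 0.7605^(2/3) × 0.0061^(1/2) = 8.468 m³/s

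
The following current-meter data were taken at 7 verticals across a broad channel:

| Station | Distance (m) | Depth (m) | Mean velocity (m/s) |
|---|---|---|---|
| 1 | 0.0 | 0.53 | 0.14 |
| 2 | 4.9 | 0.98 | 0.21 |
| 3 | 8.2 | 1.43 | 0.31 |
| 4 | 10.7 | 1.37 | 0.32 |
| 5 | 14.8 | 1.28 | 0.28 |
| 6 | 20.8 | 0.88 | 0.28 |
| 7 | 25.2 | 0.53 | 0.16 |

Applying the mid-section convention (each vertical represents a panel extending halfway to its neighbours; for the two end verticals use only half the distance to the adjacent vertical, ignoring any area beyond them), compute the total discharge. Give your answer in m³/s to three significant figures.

w_1 = (4.9 − 0.0)/2 = 2.45 m; q_1 = 0.14 × 0.53 × 2.45 = 0.1818 m³/s
w_2 = (8.2 − 0.0)/2 = 4.1 m; q_2 = 0.21 × 0.98 × 4.1 = 0.8438 m³/s
w_3 = (10.7 − 4.9)/2 = 2.9 m; q_3 = 0.31 × 1.43 × 2.9 = 1.286 m³/s
w_4 = (14.8 − 8.2)/2 = 3.3 m; q_4 = 0.32 × 1.37 × 3.3 = 1.447 m³/s
w_5 = (20.8 − 10.7)/2 = 5.05 m; q_5 = 0.28 × 1.28 × 5.05 = 1.810 m³/s
w_6 = (25.2 − 14.8)/2 = 5.2 m; q_6 = 0.28 × 0.88 × 5.2 = 1.281 m³/s
w_7 = (25.2 − 20.8)/2 = 2.2 m; q_7 = 0.16 × 0.53 × 2.2 = 0.1866 m³/s
Q = Σ qᵢ = 7.036 m³/s

7.04 m³/s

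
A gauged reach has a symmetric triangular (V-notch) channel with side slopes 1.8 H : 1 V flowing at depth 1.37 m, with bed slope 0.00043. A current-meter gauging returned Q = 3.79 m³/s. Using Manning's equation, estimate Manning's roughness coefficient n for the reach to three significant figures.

A = z·y² = 1.8×1.37² = 3.378 m²
P = 2y√(1+z²) = 2×1.37×√(1+1.8²) = 5.642 m
R = A/P = 3.378/5.642 = 0.5988 m
n = (1/Q)·A·R^(2/3)·S^(1/2) = (1/3.79) × 3.378 × 0.7104 × 0.02074 = 0.01313

0.0131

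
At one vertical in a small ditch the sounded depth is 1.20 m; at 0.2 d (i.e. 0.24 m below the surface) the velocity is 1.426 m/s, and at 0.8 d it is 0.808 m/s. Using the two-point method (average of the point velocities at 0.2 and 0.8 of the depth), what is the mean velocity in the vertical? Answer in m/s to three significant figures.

1.12 m/s

v̄ = (1.426 + 0.808) / 2 = 1.117 m/s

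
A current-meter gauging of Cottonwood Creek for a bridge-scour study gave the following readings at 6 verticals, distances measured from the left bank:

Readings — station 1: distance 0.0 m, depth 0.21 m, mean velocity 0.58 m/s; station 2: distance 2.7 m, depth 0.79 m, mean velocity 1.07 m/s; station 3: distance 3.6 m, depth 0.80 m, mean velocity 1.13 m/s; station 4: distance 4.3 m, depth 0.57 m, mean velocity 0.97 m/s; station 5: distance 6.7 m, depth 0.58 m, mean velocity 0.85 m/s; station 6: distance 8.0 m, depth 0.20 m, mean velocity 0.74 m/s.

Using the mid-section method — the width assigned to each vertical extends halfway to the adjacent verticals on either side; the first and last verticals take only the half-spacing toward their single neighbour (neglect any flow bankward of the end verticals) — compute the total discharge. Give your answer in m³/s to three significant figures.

4.27 m³/s

w_1 = (2.7 − 0.0)/2 = 1.35 m; q_1 = 0.58 × 0.21 × 1.35 = 0.1644 m³/s
w_2 = (3.6 − 0.0)/2 = 1.8 m; q_2 = 1.07 × 0.79 × 1.8 = 1.522 m³/s
w_3 = (4.3 − 2.7)/2 = 0.8 m; q_3 = 1.13 × 0.80 × 0.8 = 0.7232 m³/s
w_4 = (6.7 − 3.6)/2 = 1.55 m; q_4 = 0.97 × 0.57 × 1.55 = 0.8570 m³/s
w_5 = (8.0 − 4.3)/2 = 1.85 m; q_5 = 0.85 × 0.58 × 1.85 = 0.9121 m³/s
w_6 = (8.0 − 6.7)/2 = 0.65 m; q_6 = 0.74 × 0.20 × 0.65 = 0.09620 m³/s
Q = Σ qᵢ = 4.274 m³/s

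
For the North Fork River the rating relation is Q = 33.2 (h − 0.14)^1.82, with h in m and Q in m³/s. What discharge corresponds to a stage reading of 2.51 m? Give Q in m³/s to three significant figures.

160 m³/s

Q = 33.2 × (2.51 − 0.14)^1.82 = 33.2 × 2.37^1.82 = 159.7 m³/s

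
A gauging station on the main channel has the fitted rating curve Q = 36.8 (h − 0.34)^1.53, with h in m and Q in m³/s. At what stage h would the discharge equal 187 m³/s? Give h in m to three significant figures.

h − h₀ = (Q/C)^(1/b) = (187/36.8)^(1/1.53) = 2.894 m
h = 0.34 + 2.894 = 3.234 m

3.23 m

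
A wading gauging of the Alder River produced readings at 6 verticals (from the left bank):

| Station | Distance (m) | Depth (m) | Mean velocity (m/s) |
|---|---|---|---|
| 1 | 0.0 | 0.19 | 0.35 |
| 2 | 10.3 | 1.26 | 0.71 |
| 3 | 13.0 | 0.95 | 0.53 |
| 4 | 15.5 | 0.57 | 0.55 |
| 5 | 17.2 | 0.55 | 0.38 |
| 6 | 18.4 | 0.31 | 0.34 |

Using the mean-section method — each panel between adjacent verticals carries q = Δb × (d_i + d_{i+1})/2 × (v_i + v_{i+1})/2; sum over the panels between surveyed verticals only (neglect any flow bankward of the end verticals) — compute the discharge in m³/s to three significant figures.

Panel 1-2: Δb = 10.3 m, d̄ = (0.19+1.26)/2 = 0.725, v̄ = (0.35+0.71)/2 = 0.53 → q = 10.3×0.725×0.53 = 3.958 m³/s
Panel 2-3: Δb = 2.7 m, d̄ = (1.26+0.95)/2 = 1.105, v̄ = (0.71+0.53)/2 = 0.62 → q = 2.7×1.105×0.62 = 1.850 m³/s
Panel 3-4: Δb = 2.5 m, d̄ = (0.95+0.57)/2 = 0.76, v̄ = (0.53+0.55)/2 = 0.54 → q = 2.5×0.76×0.54 = 1.026 m³/s
Panel 4-5: Δb = 1.7 m, d̄ = (0.57+0.55)/2 = 0.56, v̄ = (0.55+0.38)/2 = 0.465 → q = 1.7×0.56×0.465 = 0.4427 m³/s
Panel 5-6: Δb = 1.2 m, d̄ = (0.55+0.31)/2 = 0.43, v̄ = (0.38+0.34)/2 = 0.36 → q = 1.2×0.43×0.36 = 0.1858 m³/s
Q = Σ q = 7.462 m³/s

7.46 m³/s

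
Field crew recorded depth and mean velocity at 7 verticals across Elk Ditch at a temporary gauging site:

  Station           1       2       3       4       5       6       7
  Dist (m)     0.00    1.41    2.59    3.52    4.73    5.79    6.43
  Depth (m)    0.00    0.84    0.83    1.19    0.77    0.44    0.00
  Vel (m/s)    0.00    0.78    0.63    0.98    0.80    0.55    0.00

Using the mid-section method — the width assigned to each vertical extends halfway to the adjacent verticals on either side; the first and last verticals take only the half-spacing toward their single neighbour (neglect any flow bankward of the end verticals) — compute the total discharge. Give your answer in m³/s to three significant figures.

w_2 = (2.59 − 0.00)/2 = 1.295 m; q_2 = 0.78 × 0.84 × 1.295 = 0.8485 m³/s
w_3 = (3.52 − 1.41)/2 = 1.055 m; q_3 = 0.63 × 0.83 × 1.055 = 0.5517 m³/s
w_4 = (4.73 − 2.59)/2 = 1.07 m; q_4 = 0.98 × 1.19 × 1.07 = 1.248 m³/s
w_5 = (5.79 − 3.52)/2 = 1.135 m; q_5 = 0.80 × 0.77 × 1.135 = 0.6992 m³/s
w_6 = (6.43 − 4.73)/2 = 0.85 m; q_6 = 0.55 × 0.44 × 0.85 = 0.2057 m³/s
Stations 1, 7 contribute zero (depth or velocity is 0).
Q = Σ qᵢ = 3.553 m³/s

3.55 m³/s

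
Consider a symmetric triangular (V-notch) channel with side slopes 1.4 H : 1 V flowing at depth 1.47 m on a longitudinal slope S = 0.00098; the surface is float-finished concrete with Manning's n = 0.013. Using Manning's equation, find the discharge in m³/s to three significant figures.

A = z·y² = 1.4×1.47² = 3.025 m²
P = 2y√(1+z²) = 2×1.47×√(1+1.4²) = 5.058 m
R = A/P = 3.025/5.058 = 0.5981 m
Q = (1/n)·A·R^(2/3)·S^(1/2) = (1/0.013) × 3.025 × 0.5981^(2/3) × 0.00098^(1/2) = 5.171 m³/s

5.17 m³/s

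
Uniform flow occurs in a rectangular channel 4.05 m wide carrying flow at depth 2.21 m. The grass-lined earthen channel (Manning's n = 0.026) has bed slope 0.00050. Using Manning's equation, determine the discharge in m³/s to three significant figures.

A = b·y = 4.05 × 2.21 = 8.951 m²
P = b + 2y = 4.05 + 2×2.21 = 8.470 m
R = A/P = 8.951/8.470 = 1.057 m
Q = (1/n)·A·R^(2/3)·S^(1/2) = (1/0.026) × 8.951 × 1.057^(2/3) × 0.00050^(1/2) = 7.986 m³/s

7.99 m³/s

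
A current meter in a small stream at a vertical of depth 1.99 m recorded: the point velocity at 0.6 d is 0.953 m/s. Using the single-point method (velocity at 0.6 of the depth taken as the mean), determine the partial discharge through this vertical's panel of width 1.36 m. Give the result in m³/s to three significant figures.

2.58 m³/s

v̄ = v₀.₆ = 0.953 m/s
q = v̄ × d × w = 0.9530 × 1.99 × 1.36 = 2.579 m³/s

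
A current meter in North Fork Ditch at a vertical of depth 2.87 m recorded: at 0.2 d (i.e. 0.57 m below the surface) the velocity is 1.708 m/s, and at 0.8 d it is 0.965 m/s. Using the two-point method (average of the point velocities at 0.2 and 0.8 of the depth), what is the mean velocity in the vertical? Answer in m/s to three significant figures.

v̄ = (1.708 + 0.965) / 2 = 1.337 m/s

1.34 m/s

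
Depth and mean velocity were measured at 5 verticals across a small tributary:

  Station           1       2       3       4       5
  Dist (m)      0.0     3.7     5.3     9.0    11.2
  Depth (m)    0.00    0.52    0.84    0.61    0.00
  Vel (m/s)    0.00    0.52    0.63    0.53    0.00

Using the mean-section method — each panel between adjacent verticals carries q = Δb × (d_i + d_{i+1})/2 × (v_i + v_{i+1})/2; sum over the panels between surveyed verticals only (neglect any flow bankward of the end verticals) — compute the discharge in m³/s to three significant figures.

2.61 m³/s

Panel 1-2: Δb = 3.7 m, d̄ = (0.00+0.52)/2 = 0.26, v̄ = (0.00+0.52)/2 = 0.26 → q = 3.7×0.26×0.26 = 0.2501 m³/s
Panel 2-3: Δb = 1.6 m, d̄ = (0.52+0.84)/2 = 0.68, v̄ = (0.52+0.63)/2 = 0.575 → q = 1.6×0.68×0.575 = 0.6256 m³/s
Panel 3-4: Δb = 3.7 m, d̄ = (0.84+0.61)/2 = 0.725, v̄ = (0.63+0.53)/2 = 0.58 → q = 3.7×0.725×0.58 = 1.556 m³/s
Panel 4-5: Δb = 2.2 m, d̄ = (0.61+0.00)/2 = 0.305, v̄ = (0.53+0.00)/2 = 0.265 → q = 2.2×0.305×0.265 = 0.1778 m³/s
Q = Σ q = 2.609 m³/s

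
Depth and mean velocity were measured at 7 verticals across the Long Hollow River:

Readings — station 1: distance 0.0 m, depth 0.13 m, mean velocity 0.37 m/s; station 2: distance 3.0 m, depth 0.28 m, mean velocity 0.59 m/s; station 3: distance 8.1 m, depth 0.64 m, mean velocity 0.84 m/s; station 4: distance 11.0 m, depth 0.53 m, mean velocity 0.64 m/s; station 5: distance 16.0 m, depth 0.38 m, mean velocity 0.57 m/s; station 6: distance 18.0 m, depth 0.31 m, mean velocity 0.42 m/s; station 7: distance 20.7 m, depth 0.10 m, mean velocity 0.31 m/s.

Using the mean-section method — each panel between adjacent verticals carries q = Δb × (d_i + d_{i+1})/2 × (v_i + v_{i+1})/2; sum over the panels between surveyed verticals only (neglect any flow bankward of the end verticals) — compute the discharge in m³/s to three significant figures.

Panel 1-2: Δb = 3 m, d̄ = (0.13+0.28)/2 = 0.205, v̄ = (0.37+0.59)/2 = 0.48 → q = 3×0.205×0.48 = 0.2952 m³/s
Panel 2-3: Δb = 5.1 m, d̄ = (0.28+0.64)/2 = 0.46, v̄ = (0.59+0.84)/2 = 0.715 → q = 5.1×0.46×0.715 = 1.677 m³/s
Panel 3-4: Δb = 2.9 m, d̄ = (0.64+0.53)/2 = 0.585, v̄ = (0.84+0.64)/2 = 0.74 → q = 2.9×0.585×0.74 = 1.255 m³/s
Panel 4-5: Δb = 5 m, d̄ = (0.53+0.38)/2 = 0.455, v̄ = (0.64+0.57)/2 = 0.605 → q = 5×0.455×0.605 = 1.376 m³/s
Panel 5-6: Δb = 2 m, d̄ = (0.38+0.31)/2 = 0.345, v̄ = (0.57+0.42)/2 = 0.495 → q = 2×0.345×0.495 = 0.3416 m³/s
Panel 6-7: Δb = 2.7 m, d̄ = (0.31+0.10)/2 = 0.205, v̄ = (0.42+0.31)/2 = 0.365 → q = 2.7×0.205×0.365 = 0.2020 m³/s
Q = Σ q = 5.148 m³/s

5.15 m³/s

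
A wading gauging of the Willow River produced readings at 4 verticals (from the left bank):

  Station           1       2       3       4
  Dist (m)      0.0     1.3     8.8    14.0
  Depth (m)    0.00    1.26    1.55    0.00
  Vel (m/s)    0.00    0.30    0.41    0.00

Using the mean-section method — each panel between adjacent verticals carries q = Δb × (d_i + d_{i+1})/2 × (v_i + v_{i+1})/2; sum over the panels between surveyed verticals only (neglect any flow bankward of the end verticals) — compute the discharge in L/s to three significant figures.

Panel 1-2: Δb = 1.3 m, d̄ = (0.00+1.26)/2 = 0.63, v̄ = (0.00+0.30)/2 = 0.15 → q = 1.3×0.63×0.15 = 0.1229 m³/s
Panel 2-3: Δb = 7.5 m, d̄ = (1.26+1.55)/2 = 1.405, v̄ = (0.30+0.41)/2 = 0.355 → q = 7.5×1.405×0.355 = 3.741 m³/s
Panel 3-4: Δb = 5.2 m, d̄ = (1.55+0.00)/2 = 0.775, v̄ = (0.41+0.00)/2 = 0.205 → q = 5.2×0.775×0.205 = 0.8262 m³/s
Q = Σ q = 4.690 m³/s
= 4.690 × 1000 = 4690 L/s

4690 L/s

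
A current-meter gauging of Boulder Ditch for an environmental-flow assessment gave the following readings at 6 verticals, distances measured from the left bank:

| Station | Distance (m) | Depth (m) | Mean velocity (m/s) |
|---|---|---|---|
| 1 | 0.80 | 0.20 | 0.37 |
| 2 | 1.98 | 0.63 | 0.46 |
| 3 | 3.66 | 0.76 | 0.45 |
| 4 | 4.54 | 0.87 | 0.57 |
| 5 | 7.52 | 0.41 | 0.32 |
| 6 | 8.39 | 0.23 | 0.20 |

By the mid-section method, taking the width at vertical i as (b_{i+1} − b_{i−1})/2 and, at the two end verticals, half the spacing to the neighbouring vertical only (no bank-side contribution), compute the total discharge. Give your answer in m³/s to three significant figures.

w_1 = (1.98 − 0.80)/2 = 0.59 m; q_1 = 0.37 × 0.20 × 0.59 = 0.04366 m³/s
w_2 = (3.66 − 0.80)/2 = 1.43 m; q_2 = 0.46 × 0.63 × 1.43 = 0.4144 m³/s
w_3 = (4.54 − 1.98)/2 = 1.28 m; q_3 = 0.45 × 0.76 × 1.28 = 0.4378 m³/s
w_4 = (7.52 − 3.66)/2 = 1.93 m; q_4 = 0.57 × 0.87 × 1.93 = 0.9571 m³/s
w_5 = (8.39 − 4.54)/2 = 1.925 m; q_5 = 0.32 × 0.41 × 1.925 = 0.2526 m³/s
w_6 = (8.39 − 7.52)/2 = 0.435 m; q_6 = 0.20 × 0.23 × 0.435 = 0.02001 m³/s
Q = Σ qᵢ = 2.125 m³/s

2.13 m³/s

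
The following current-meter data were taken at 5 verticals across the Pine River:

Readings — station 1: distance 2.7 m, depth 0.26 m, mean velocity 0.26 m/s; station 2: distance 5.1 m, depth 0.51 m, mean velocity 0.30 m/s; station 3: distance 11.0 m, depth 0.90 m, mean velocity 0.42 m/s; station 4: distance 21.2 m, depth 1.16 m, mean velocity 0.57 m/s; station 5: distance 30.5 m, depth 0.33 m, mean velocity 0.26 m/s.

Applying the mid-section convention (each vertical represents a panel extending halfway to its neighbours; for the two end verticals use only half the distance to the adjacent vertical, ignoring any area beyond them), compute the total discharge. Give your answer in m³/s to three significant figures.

10.6 m³/s

w_1 = (5.1 − 2.7)/2 = 1.2 m; q_1 = 0.26 × 0.26 × 1.2 = 0.08112 m³/s
w_2 = (11.0 − 2.7)/2 = 4.15 m; q_2 = 0.30 × 0.51 × 4.15 = 0.6350 m³/s
w_3 = (21.2 − 5.1)/2 = 8.05 m; q_3 = 0.42 × 0.90 × 8.05 = 3.043 m³/s
w_4 = (30.5 − 11.0)/2 = 9.75 m; q_4 = 0.57 × 1.16 × 9.75 = 6.447 m³/s
w_5 = (30.5 − 21.2)/2 = 4.65 m; q_5 = 0.26 × 0.33 × 4.65 = 0.3990 m³/s
Q = Σ qᵢ = 10.60 m³/s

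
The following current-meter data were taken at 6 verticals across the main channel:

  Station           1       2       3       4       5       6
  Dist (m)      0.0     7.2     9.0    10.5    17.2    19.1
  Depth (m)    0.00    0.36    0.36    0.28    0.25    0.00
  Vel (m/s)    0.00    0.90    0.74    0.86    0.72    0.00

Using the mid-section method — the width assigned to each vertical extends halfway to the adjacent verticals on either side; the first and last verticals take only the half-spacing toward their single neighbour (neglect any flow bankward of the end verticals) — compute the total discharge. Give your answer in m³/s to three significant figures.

3.66 m³/s

w_2 = (9.0 − 0.0)/2 = 4.5 m; q_2 = 0.90 × 0.36 × 4.5 = 1.458 m³/s
w_3 = (10.5 − 7.2)/2 = 1.65 m; q_3 = 0.74 × 0.36 × 1.65 = 0.4396 m³/s
w_4 = (17.2 − 9.0)/2 = 4.1 m; q_4 = 0.86 × 0.28 × 4.1 = 0.9873 m³/s
w_5 = (19.1 − 10.5)/2 = 4.3 m; q_5 = 0.72 × 0.25 × 4.3 = 0.7740 m³/s
Stations 1, 6 contribute zero (depth or velocity is 0).
Q = Σ qᵢ = 3.659 m³/s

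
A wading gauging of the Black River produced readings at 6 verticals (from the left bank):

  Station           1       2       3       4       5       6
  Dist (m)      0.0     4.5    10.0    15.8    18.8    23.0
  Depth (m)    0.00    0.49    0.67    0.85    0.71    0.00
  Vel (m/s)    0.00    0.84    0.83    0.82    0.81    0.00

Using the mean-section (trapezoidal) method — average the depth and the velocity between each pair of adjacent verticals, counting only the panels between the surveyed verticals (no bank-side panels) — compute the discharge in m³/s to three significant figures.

Panel 1-2: Δb = 4.5 m, d̄ = (0.00+0.49)/2 = 0.245, v̄ = (0.00+0.84)/2 = 0.42 → q = 4.5×0.245×0.42 = 0.4631 m³/s
Panel 2-3: Δb = 5.5 m, d̄ = (0.49+0.67)/2 = 0.58, v̄ = (0.84+0.83)/2 = 0.835 → q = 5.5×0.58×0.835 = 2.664 m³/s
Panel 3-4: Δb = 5.8 m, d̄ = (0.67+0.85)/2 = 0.76, v̄ = (0.83+0.82)/2 = 0.825 → q = 5.8×0.76×0.825 = 3.637 m³/s
Panel 4-5: Δb = 3 m, d̄ = (0.85+0.71)/2 = 0.78, v̄ = (0.82+0.81)/2 = 0.815 → q = 3×0.78×0.815 = 1.907 m³/s
Panel 5-6: Δb = 4.2 m, d̄ = (0.71+0.00)/2 = 0.355, v̄ = (0.81+0.00)/2 = 0.405 → q = 4.2×0.355×0.405 = 0.6039 m³/s
Q = Σ q = 9.274 m³/s

9.27 m³/s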